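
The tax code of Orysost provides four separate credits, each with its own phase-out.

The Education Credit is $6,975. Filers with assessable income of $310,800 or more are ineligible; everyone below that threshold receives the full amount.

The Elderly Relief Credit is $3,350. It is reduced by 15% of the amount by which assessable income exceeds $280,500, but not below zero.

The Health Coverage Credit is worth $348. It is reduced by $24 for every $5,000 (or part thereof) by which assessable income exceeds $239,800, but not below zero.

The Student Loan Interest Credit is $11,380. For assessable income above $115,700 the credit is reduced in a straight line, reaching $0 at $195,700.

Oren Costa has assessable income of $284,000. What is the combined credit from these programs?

Education Credit: $284,000 is below the $310,800 cutoff, so the full $6,975 applies.
Elderly Relief Credit: 15% of the $3,500 excess over $280,500 is $525; credit = $3,350 − $525 = $2,825.
Health Coverage Credit: income exceeds $239,800 by $44,200, which is 9 full-or-partial $5,000 increments; reduction = 9 × $24 = $216, leaving $132.
Student Loan Interest Credit: $284,000 is at or above $195,700, so the credit is $0.
Total: $6,975 + $2,825 + $132 + $0 = $9,932.

$9,932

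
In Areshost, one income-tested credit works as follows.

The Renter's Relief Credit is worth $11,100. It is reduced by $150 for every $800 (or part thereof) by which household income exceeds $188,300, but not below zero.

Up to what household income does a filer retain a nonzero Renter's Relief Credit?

After 73 increments the reduction is 73 × $150 = $10,950, leaving $150; one more increment wipes it out. Increment 73 ends at excess 73 × $800 = $58,400, so the highest qualifying income is $188,300 + $58,400 = $246,700.

$246,700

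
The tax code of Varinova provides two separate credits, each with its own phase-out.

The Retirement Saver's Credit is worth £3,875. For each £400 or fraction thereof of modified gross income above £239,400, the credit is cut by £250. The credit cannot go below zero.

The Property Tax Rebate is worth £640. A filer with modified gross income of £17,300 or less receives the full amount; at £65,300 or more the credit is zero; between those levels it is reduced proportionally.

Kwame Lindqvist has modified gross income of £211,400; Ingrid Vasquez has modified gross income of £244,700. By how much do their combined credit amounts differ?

Kwame (£211,400): Retirement Saver's Credit: £211,400 is at or below the £239,400 threshold, so the full £3,875 applies. Property Tax Rebate: £211,400 is at or above £65,300, so the credit is £0. total £3,875 + £0 = £3,875
Ingrid (£244,700): Retirement Saver's Credit: income exceeds £239,400 by £5,300, which is 14 full-or-partial £400 increments; reduction = 14 × £250 = £3,500, leaving £375. Property Tax Rebate: £244,700 is at or above £65,300, so the credit is £0. total £375 + £0 = £375
Difference: |£3,875 − £375| = £3,500.

£3,500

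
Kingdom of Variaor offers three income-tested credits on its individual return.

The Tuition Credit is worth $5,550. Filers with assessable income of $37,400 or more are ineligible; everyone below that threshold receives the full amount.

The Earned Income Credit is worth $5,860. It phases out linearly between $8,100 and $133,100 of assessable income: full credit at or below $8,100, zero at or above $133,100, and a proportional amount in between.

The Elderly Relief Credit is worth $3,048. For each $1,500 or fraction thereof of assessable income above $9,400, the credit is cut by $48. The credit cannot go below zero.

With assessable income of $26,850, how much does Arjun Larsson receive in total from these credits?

$13,003

Tuition Credit: $26,850 is below the $37,400 cutoff, so the full $5,550 applies.
Earned Income Credit: $26,850 is $18,750 into a $125,000 phase-out range, leaving 106,250/125,000 of the credit: $5,860 × 106,250/125,000 = $4,981.
Elderly Relief Credit: income exceeds $9,400 by $17,450, which is 12 full-or-partial $1,500 increments; reduction = 12 × $48 = $576, leaving $2,472.
Total: $5,550 + $4,981 + $2,472 = $13,003.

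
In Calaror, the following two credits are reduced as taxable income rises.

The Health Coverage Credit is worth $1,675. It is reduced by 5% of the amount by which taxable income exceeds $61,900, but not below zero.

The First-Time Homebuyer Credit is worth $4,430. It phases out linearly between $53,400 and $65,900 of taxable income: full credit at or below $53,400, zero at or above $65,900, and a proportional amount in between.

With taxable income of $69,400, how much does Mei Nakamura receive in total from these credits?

Health Coverage Credit: 5% of the $7,500 excess over $61,900 is $375; credit = $1,675 − $375 = $1,300.
First-Time Homebuyer Credit: $69,400 is at or above $65,900, so the credit is $0.
Total: $1,300 + $0 = $1,300.

$1,300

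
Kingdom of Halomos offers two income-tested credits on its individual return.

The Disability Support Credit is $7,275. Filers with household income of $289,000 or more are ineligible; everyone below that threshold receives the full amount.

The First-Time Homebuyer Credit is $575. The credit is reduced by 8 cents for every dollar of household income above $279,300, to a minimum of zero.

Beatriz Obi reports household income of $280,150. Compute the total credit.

$7,782

Disability Support Credit: $280,150 is below the $289,000 cutoff, so the full $7,275 applies.
First-Time Homebuyer Credit: 8% of the $850 excess over $279,300 is $68; credit = $575 − $68 = $507.
Total: $7,275 + $507 = $7,782.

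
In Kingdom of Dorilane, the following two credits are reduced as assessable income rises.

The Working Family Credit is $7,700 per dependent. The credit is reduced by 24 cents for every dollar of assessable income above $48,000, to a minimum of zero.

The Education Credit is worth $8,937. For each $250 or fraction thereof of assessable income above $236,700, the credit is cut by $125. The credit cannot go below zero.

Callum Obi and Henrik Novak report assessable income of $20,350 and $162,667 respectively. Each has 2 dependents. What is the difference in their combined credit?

Callum ($20,350): Working Family Credit: base = 2 × $7,700 = $15,400. $20,350 is at or below the $48,000 threshold, so the full $15,400 applies. Education Credit: $20,350 is at or below the $236,700 threshold, so the full $8,937 applies. total $15,400 + $8,937 = $24,337
Henrik ($162,667): Working Family Credit: base = 2 × $7,700 = $15,400. 24% of the $114,667 excess over $48,000 is $27,520.08 ≥ base, so the credit is $0. Education Credit: $162,667 is at or below the $236,700 threshold, so the full $8,937 applies. total $0 + $8,937 = $8,937
Difference: |$24,337 − $8,937| = $15,400.

$15,400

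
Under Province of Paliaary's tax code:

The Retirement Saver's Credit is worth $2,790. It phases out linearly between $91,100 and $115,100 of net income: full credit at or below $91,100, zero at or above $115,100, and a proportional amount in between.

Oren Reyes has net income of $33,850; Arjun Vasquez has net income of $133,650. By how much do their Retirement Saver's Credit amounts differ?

$2,790

Oren ($33,850): Retirement Saver's Credit: $33,850 is at or below the $91,100 threshold, so the full $2,790 applies.
Arjun ($133,650): Retirement Saver's Credit: $133,650 is at or above $115,100, so the credit is $0.
Difference: |$2,790 − $0| = $2,790.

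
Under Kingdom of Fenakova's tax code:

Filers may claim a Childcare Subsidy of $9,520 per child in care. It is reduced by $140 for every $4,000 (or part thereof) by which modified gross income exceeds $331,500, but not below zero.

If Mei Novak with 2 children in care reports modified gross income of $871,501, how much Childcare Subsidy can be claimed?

$0

Childcare Subsidy: base = 2 × $9,520 = $19,040. income exceeds $331,500 by $540,001 → 136 increments × $140 = $19,040 ≥ base, so the credit is $0.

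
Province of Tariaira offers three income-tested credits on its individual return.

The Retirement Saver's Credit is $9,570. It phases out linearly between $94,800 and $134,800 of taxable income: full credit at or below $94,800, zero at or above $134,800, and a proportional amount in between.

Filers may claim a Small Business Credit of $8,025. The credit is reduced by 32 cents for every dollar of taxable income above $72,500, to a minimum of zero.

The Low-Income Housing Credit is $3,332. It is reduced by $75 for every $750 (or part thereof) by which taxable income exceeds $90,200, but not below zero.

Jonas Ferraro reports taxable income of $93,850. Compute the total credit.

$13,720

Retirement Saver's Credit: $93,850 is at or below the $94,800 threshold, so the full $9,570 applies.
Small Business Credit: 32% of the $21,350 excess over $72,500 is $6,832; credit = $8,025 − $6,832 = $1,193.
Low-Income Housing Credit: income exceeds $90,200 by $3,650, which is 5 full-or-partial $750 increments; reduction = 5 × $75 = $375, leaving $2,957.
Total: $9,570 + $1,193 + $2,957 = $13,720.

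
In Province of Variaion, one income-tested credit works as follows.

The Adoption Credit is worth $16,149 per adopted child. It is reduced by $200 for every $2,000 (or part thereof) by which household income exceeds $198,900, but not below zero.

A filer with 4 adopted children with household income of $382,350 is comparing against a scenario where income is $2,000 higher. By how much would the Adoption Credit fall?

At $382,350 — base = 4 × $16,149 = $64,596. income exceeds $198,900 by $183,450, which is 92 full-or-partial $2,000 increments; reduction = 92 × $200 = $18,400, leaving $46,196.
At $384,350 — base = 4 × $16,149 = $64,596. income exceeds $198,900 by $185,450, which is 93 full-or-partial $2,000 increments; reduction = 93 × $200 = $18,600, leaving $45,996.
Lost: $46,196 − $45,996 = $200.

$200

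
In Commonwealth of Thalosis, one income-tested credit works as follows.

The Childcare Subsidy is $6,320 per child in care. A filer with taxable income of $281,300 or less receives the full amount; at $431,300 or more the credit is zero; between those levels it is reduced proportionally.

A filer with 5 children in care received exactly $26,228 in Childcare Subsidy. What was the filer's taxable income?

Full credit = 5 × $6,320 = $31,600.
$26,228 is 26,228/31,600 of the full $31,600, so 5,372/31,600 of the $150,000 range has been used: income = $281,300 + $150,000 × 5,372/31,600 = $306,800.

$306,800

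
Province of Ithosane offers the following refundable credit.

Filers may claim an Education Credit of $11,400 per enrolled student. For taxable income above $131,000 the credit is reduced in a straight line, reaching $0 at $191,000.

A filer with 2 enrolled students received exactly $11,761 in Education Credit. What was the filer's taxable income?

Full credit = 2 × $11,400 = $22,800.
$11,761 is 11,761/22,800 of the full $22,800, so 11,039/22,800 of the $60,000 range has been used: income = $131,000 + $60,000 × 11,039/22,800 = $160,050.

$160,050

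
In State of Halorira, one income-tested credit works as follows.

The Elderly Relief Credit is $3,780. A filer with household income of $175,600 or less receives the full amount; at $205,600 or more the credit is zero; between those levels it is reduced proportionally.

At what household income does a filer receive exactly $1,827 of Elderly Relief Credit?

$191,100

$1,827 is 1,827/3,780 of the full $3,780, so 1,953/3,780 of the $30,000 range has been used: income = $175,600 + $30,000 × 1,953/3,780 = $191,100.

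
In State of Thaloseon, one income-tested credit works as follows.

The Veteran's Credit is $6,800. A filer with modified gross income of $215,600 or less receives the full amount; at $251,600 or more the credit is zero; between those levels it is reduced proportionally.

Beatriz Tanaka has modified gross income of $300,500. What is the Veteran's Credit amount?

Veteran's Credit: $300,500 is at or above $251,600, so the credit is $0.

$0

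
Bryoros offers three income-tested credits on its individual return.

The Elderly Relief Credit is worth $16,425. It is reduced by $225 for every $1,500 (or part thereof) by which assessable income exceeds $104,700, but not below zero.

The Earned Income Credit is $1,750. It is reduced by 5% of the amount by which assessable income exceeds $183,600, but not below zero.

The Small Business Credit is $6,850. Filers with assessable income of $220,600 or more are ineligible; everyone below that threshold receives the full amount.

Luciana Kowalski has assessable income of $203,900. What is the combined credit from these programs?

$8,935

Elderly Relief Credit: income exceeds $104,700 by $99,200, which is 67 full-or-partial $1,500 increments; reduction = 67 × $225 = $15,075, leaving $1,350.
Earned Income Credit: 5% of the $20,300 excess over $183,600 is $1,015; credit = $1,750 − $1,015 = $735.
Small Business Credit: $203,900 is below the $220,600 cutoff, so the full $6,850 applies.
Total: $1,350 + $735 + $6,850 = $8,935.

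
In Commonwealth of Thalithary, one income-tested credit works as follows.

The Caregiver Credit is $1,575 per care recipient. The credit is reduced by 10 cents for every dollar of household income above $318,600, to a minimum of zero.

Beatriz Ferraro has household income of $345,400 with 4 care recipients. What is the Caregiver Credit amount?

Caregiver Credit: base = 4 × $1,575 = $6,300. 10% of the $26,800 excess over $318,600 is $2,680; credit = $6,300 − $2,680 = $3,620.

$3,620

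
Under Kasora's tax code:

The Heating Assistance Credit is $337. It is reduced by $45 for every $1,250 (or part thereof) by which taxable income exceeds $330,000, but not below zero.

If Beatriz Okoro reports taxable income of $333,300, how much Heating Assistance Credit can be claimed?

$202

Heating Assistance Credit: income exceeds $330,000 by $3,300, which is 3 full-or-partial $1,250 increments; reduction = 3 × $45 = $135, leaving $202.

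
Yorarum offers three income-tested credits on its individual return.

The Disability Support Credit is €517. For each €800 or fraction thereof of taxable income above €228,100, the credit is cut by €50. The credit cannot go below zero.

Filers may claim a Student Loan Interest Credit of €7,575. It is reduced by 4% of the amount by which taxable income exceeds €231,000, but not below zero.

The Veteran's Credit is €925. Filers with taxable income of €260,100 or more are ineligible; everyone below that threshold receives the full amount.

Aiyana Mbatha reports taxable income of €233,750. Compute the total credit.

Disability Support Credit: income exceeds €228,100 by €5,650, which is 8 full-or-partial €800 increments; reduction = 8 × €50 = €400, leaving €117.
Student Loan Interest Credit: 4% of the €2,750 excess over €231,000 is €110; credit = €7,575 − €110 = €7,465.
Veteran's Credit: €233,750 is below the €260,100 cutoff, so the full €925 applies.
Total: €117 + €7,465 + €925 = €8,507.

€8,507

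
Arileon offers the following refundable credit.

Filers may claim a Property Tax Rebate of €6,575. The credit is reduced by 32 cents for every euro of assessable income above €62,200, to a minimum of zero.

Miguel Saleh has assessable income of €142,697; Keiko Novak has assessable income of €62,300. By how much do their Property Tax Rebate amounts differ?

€6,543

Miguel (€142,697): Property Tax Rebate: 32% of the €80,497 excess over €62,200 is €25,759.04 ≥ base, so the credit is €0.
Keiko (€62,300): Property Tax Rebate: 32% of the €100 excess over €62,200 is €32; credit = €6,575 − €32 = €6,543.
Difference: |€0 − €6,543| = €6,543.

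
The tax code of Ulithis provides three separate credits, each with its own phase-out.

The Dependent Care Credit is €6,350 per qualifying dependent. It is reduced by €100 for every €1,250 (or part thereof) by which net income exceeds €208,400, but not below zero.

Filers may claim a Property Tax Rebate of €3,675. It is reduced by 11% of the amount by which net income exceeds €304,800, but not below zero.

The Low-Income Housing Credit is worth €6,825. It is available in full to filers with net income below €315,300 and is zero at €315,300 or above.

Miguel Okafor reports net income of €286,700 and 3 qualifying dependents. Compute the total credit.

Dependent Care Credit: base = 3 × €6,350 = €19,050. income exceeds €208,400 by €78,300, which is 63 full-or-partial €1,250 increments; reduction = 63 × €100 = €6,300, leaving €12,750.
Property Tax Rebate: €286,700 is at or below the €304,800 threshold, so the full €3,675 applies.
Low-Income Housing Credit: €286,700 is below the €315,300 cutoff, so the full €6,825 applies.
Total: €12,750 + €3,675 + €6,825 = €23,250.

€23,250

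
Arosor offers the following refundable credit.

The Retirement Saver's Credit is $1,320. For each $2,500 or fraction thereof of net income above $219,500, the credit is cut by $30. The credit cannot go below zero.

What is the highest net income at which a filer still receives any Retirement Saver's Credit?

After 43 increments the reduction is 43 × $30 = $1,290, leaving $30; one more increment wipes it out. Increment 43 ends at excess 43 × $2,500 = $107,500, so the highest qualifying income is $219,500 + $107,500 = $327,000.

$327,000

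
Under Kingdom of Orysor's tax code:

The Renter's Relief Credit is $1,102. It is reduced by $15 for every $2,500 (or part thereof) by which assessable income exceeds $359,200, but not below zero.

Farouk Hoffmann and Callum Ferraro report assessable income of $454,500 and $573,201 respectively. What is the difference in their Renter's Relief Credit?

$517

Farouk ($454,500): Renter's Relief Credit: income exceeds $359,200 by $95,300, which is 39 full-or-partial $2,500 increments; reduction = 39 × $15 = $585, leaving $517.
Callum ($573,201): Renter's Relief Credit: income exceeds $359,200 by $214,001 → 86 increments × $15 = $1,290 ≥ base, so the credit is $0.
Difference: |$517 − $0| = $517.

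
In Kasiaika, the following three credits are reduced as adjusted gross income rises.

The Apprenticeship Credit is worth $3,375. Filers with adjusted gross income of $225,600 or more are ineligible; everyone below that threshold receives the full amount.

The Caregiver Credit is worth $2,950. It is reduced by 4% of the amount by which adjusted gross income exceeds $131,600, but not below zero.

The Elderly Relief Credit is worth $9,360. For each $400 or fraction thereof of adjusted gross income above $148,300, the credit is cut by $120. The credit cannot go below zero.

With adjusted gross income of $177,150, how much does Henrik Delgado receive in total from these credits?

Apprenticeship Credit: $177,150 is below the $225,600 cutoff, so the full $3,375 applies.
Caregiver Credit: 4% of the $45,550 excess over $131,600 is $1,822; credit = $2,950 − $1,822 = $1,128.
Elderly Relief Credit: income exceeds $148,300 by $28,850, which is 73 full-or-partial $400 increments; reduction = 73 × $120 = $8,760, leaving $600.
Total: $3,375 + $1,128 + $600 = $5,103.

$5,103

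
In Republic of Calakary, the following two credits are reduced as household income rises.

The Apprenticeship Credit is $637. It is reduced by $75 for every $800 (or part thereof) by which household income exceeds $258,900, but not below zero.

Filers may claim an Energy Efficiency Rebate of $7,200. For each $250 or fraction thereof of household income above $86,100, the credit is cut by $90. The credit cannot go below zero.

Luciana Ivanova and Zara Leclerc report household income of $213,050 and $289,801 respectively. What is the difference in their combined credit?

Luciana ($213,050): Apprenticeship Credit: $213,050 is at or below the $258,900 threshold, so the full $637 applies. Energy Efficiency Rebate: income exceeds $86,100 by $126,950 → 508 increments × $90 = $45,720 ≥ base, so the credit is $0. total $637 + $0 = $637
Zara ($289,801): Apprenticeship Credit: income exceeds $258,900 by $30,901 → 39 increments × $75 = $2,925 ≥ base, so the credit is $0. Energy Efficiency Rebate: income exceeds $86,100 by $203,701 → 815 increments × $90 = $73,350 ≥ base, so the credit is $0. total $0 + $0 = $0
Difference: |$637 − $0| = $637.

$637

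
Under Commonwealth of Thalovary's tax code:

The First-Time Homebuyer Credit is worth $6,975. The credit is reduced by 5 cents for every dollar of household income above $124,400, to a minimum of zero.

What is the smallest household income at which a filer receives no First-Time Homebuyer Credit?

$263,900

The credit falls by 5% of each dollar above $124,400, so it reaches zero when the excess is $6,975 / 5% = $139,500: income = $124,400 + $139,500 = $263,900.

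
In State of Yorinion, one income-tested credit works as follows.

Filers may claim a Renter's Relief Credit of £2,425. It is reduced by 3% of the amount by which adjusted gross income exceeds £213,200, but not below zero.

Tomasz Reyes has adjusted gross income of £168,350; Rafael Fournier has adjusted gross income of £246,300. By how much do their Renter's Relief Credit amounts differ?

Tomasz (£168,350): Renter's Relief Credit: £168,350 is at or below the £213,200 threshold, so the full £2,425 applies.
Rafael (£246,300): Renter's Relief Credit: 3% of the £33,100 excess over £213,200 is £993; credit = £2,425 − £993 = £1,432.
Difference: |£2,425 − £1,432| = £993.

£993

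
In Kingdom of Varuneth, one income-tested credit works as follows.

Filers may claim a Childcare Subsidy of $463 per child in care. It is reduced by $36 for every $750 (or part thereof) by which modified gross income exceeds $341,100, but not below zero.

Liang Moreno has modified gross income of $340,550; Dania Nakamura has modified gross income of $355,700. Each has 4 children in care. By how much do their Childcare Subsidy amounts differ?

$720

Liang ($340,550): Childcare Subsidy: base = 4 × $463 = $1,852. $340,550 is at or below the $341,100 threshold, so the full $1,852 applies.
Dania ($355,700): Childcare Subsidy: base = 4 × $463 = $1,852. income exceeds $341,100 by $14,600, which is 20 full-or-partial $750 increments; reduction = 20 × $36 = $720, leaving $1,132.
Difference: |$1,852 − $1,132| = $720.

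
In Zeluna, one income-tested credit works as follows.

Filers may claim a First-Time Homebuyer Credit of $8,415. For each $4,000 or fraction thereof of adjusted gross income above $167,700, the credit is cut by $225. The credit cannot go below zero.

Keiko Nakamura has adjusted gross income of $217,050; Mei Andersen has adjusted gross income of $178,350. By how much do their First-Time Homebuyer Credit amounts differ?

Keiko ($217,050): First-Time Homebuyer Credit: income exceeds $167,700 by $49,350, which is 13 full-or-partial $4,000 increments; reduction = 13 × $225 = $2,925, leaving $5,490.
Mei ($178,350): First-Time Homebuyer Credit: income exceeds $167,700 by $10,650, which is 3 full-or-partial $4,000 increments; reduction = 3 × $225 = $675, leaving $7,740.
Difference: |$5,490 − $7,740| = $2,250.

$2,250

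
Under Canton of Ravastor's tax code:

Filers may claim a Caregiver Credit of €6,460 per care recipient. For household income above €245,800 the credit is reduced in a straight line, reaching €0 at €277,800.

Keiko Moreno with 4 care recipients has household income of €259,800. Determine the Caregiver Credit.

€14,535

Caregiver Credit: base = 4 × €6,460 = €25,840. €259,800 is €14,000 into a €32,000 phase-out range, leaving 18,000/32,000 of the credit: €25,840 × 18,000/32,000 = €14,535.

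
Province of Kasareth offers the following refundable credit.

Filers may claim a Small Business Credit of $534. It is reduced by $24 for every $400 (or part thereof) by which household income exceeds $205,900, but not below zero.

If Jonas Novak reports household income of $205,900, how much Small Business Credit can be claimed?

$534

Small Business Credit: $205,900 is at or below the $205,900 threshold, so the full $534 applies.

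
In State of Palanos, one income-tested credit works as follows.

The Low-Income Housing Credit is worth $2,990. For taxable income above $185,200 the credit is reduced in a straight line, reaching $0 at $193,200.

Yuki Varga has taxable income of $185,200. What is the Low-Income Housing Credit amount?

$2,990

Low-Income Housing Credit: $185,200 is at or below the $185,200 threshold, so the full $2,990 applies.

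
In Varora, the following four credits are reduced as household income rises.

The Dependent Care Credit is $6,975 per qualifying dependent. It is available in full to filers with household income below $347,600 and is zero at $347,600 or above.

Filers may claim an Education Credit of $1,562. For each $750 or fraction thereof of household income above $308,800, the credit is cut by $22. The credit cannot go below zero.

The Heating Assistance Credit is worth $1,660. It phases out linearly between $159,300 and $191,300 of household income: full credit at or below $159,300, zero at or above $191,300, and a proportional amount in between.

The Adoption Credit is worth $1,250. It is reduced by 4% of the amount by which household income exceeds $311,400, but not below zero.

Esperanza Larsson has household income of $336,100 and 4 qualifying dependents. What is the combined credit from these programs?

Dependent Care Credit: base = 4 × $6,975 = $27,900. $336,100 is below the $347,600 cutoff, so the full $27,900 applies.
Education Credit: income exceeds $308,800 by $27,300, which is 37 full-or-partial $750 increments; reduction = 37 × $22 = $814, leaving $748.
Heating Assistance Credit: $336,100 is at or above $191,300, so the credit is $0.
Adoption Credit: 4% of the $24,700 excess over $311,400 is $988; credit = $1,250 − $988 = $262.
Total: $27,900 + $748 + $0 + $262 = $28,910.

$28,910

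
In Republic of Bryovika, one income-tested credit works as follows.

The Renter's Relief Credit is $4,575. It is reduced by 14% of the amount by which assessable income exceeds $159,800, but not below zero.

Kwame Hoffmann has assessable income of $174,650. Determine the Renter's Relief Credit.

$2,496

Renter's Relief Credit: 14% of the $14,850 excess over $159,800 is $2,079; credit = $4,575 − $2,079 = $2,496.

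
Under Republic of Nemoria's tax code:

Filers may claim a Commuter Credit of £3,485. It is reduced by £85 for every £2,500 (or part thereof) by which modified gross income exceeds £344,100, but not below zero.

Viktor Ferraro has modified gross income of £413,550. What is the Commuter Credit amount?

Commuter Credit: income exceeds £344,100 by £69,450, which is 28 full-or-partial £2,500 increments; reduction = 28 × £85 = £2,380, leaving £1,105.

£1,105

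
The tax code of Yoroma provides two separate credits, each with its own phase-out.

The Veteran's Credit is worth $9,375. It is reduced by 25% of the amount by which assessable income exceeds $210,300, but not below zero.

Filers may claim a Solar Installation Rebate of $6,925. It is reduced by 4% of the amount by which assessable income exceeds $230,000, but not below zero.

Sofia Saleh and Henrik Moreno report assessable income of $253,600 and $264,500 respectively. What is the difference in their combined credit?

$436

Sofia ($253,600): Veteran's Credit: 25% of the $43,300 excess over $210,300 is $10,825 ≥ base, so the credit is $0. Solar Installation Rebate: 4% of the $23,600 excess over $230,000 is $944; credit = $6,925 − $944 = $5,981. total $0 + $5,981 = $5,981
Henrik ($264,500): Veteran's Credit: 25% of the $54,200 excess over $210,300 is $13,550 ≥ base, so the credit is $0. Solar Installation Rebate: 4% of the $34,500 excess over $230,000 is $1,380; credit = $6,925 − $1,380 = $5,545. total $0 + $5,545 = $5,545
Difference: |$5,981 − $5,545| = $436.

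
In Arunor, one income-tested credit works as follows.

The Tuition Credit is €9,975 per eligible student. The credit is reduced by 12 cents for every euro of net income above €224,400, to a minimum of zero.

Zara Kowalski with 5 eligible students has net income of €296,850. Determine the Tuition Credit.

€41,181

Tuition Credit: base = 5 × €9,975 = €49,875. 12% of the €72,450 excess over €224,400 is €8,694; credit = €49,875 − €8,694 = €41,181.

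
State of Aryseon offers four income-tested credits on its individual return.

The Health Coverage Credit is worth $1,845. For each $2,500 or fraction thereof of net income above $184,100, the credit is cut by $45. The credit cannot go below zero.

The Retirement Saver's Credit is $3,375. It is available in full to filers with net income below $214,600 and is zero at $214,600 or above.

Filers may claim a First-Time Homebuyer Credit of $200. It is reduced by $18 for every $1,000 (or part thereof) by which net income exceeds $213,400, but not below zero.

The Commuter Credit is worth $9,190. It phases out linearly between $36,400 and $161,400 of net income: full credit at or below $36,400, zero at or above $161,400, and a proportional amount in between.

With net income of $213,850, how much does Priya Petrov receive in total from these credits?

$4,862

Health Coverage Credit: income exceeds $184,100 by $29,750, which is 12 full-or-partial $2,500 increments; reduction = 12 × $45 = $540, leaving $1,305.
Retirement Saver's Credit: $213,850 is below the $214,600 cutoff, so the full $3,375 applies.
First-Time Homebuyer Credit: income exceeds $213,400 by $450, which is 1 full-or-partial $1,000 increment; reduction = 1 × $18 = $18, leaving $182.
Commuter Credit: $213,850 is at or above $161,400, so the credit is $0.
Total: $1,305 + $3,375 + $182 + $0 = $4,862.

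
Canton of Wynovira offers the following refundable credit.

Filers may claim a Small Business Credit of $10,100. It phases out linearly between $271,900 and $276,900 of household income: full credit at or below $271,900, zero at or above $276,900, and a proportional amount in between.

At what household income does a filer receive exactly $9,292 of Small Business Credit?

$272,300

$9,292 is 9,292/10,100 of the full $10,100, so 808/10,100 of the $5,000 range has been used: income = $271,900 + $5,000 × 808/10,100 = $272,300.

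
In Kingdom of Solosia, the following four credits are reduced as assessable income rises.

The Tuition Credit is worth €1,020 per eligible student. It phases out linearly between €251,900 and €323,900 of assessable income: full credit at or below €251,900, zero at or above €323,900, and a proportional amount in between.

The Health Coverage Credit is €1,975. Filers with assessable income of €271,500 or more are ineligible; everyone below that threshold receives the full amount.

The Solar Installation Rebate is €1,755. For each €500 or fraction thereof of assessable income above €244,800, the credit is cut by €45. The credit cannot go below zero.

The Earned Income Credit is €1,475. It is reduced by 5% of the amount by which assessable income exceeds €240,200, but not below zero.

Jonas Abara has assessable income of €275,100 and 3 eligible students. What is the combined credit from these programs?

Tuition Credit: base = 3 × €1,020 = €3,060. €275,100 is €23,200 into a €72,000 phase-out range, leaving 48,800/72,000 of the credit: €3,060 × 48,800/72,000 = €2,074.
Health Coverage Credit: €275,100 meets or exceeds the €271,500 cutoff, so the credit is €0.
Solar Installation Rebate: income exceeds €244,800 by €30,300 → 61 increments × €45 = €2,745 ≥ base, so the credit is €0.
Earned Income Credit: 5% of the €34,900 excess over €240,200 is €1,745 ≥ base, so the credit is €0.
Total: €2,074 + €0 + €0 + €0 = €2,074.

€2,074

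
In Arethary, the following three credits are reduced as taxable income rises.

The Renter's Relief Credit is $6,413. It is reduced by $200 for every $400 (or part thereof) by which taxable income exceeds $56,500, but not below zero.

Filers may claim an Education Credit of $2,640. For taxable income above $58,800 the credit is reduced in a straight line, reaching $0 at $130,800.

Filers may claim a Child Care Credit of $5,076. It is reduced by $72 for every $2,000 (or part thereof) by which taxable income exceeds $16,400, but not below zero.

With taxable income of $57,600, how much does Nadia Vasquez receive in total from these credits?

$12,017

Renter's Relief Credit: income exceeds $56,500 by $1,100, which is 3 full-or-partial $400 increments; reduction = 3 × $200 = $600, leaving $5,813.
Education Credit: $57,600 is at or below the $58,800 threshold, so the full $2,640 applies.
Child Care Credit: income exceeds $16,400 by $41,200, which is 21 full-or-partial $2,000 increments; reduction = 21 × $72 = $1,512, leaving $3,564.
Total: $5,813 + $2,640 + $3,564 = $12,017.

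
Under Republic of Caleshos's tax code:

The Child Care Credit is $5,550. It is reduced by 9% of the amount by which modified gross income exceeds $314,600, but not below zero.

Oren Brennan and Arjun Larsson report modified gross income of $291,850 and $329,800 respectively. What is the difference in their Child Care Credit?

Oren ($291,850): Child Care Credit: $291,850 is at or below the $314,600 threshold, so the full $5,550 applies.
Arjun ($329,800): Child Care Credit: 9% of the $15,200 excess over $314,600 is $1,368; credit = $5,550 − $1,368 = $4,182.
Difference: |$5,550 − $4,182| = $1,368.

$1,368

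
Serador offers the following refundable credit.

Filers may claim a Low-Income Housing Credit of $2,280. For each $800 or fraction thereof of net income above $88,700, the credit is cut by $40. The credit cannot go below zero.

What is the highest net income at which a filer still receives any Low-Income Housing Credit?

After 56 increments the reduction is 56 × $40 = $2,240, leaving $40; one more increment wipes it out. Increment 56 ends at excess 56 × $800 = $44,800, so the highest qualifying income is $88,700 + $44,800 = $133,500.

$133,500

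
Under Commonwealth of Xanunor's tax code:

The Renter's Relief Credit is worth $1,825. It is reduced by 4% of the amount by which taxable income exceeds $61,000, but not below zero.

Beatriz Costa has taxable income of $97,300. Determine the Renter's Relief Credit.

$373

Renter's Relief Credit: 4% of the $36,300 excess over $61,000 is $1,452; credit = $1,825 − $1,452 = $373.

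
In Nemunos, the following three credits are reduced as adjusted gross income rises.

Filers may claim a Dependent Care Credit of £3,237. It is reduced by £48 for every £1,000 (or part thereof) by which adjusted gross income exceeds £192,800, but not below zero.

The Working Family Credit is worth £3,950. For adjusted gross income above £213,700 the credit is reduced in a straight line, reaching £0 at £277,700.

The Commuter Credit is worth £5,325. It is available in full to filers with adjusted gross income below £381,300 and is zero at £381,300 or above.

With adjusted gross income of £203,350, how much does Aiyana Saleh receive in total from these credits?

£11,984

Dependent Care Credit: income exceeds £192,800 by £10,550, which is 11 full-or-partial £1,000 increments; reduction = 11 × £48 = £528, leaving £2,709.
Working Family Credit: £203,350 is at or below the £213,700 threshold, so the full £3,950 applies.
Commuter Credit: £203,350 is below the £381,300 cutoff, so the full £5,325 applies.
Total: £2,709 + £3,950 + £5,325 = £11,984.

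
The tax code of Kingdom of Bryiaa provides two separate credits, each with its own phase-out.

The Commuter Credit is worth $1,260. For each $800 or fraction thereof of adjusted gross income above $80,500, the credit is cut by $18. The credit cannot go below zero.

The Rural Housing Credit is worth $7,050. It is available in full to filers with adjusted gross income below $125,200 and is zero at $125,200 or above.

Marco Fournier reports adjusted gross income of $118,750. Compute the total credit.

$7,446

Commuter Credit: income exceeds $80,500 by $38,250, which is 48 full-or-partial $800 increments; reduction = 48 × $18 = $864, leaving $396.
Rural Housing Credit: $118,750 is below the $125,200 cutoff, so the full $7,050 applies.
Total: $396 + $7,050 = $7,446.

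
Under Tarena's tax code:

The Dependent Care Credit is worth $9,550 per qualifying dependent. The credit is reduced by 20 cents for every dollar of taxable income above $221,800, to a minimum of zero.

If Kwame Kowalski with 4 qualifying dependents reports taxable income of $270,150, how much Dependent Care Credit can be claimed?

$28,530

Dependent Care Credit: base = 4 × $9,550 = $38,200. 20% of the $48,350 excess over $221,800 is $9,670; credit = $38,200 − $9,670 = $28,530.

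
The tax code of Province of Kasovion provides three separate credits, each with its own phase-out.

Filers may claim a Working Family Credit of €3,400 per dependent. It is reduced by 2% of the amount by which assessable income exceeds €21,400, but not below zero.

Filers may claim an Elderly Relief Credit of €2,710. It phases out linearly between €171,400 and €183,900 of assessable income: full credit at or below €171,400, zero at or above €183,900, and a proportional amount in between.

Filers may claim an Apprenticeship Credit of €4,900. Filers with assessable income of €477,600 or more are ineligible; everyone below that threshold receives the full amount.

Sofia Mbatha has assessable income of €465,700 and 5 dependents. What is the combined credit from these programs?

Working Family Credit: base = 5 × €3,400 = €17,000. 2% of the €444,300 excess over €21,400 is €8,886; credit = €17,000 − €8,886 = €8,114.
Elderly Relief Credit: €465,700 is at or above €183,900, so the credit is €0.
Apprenticeship Credit: €465,700 is below the €477,600 cutoff, so the full €4,900 applies.
Total: €8,114 + €0 + €4,900 = €13,014.

€13,014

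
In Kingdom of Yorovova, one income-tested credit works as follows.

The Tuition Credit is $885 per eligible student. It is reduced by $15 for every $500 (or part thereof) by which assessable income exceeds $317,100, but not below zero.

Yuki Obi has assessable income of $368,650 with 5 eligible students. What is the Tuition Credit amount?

$2,865

Tuition Credit: base = 5 × $885 = $4,425. income exceeds $317,100 by $51,550, which is 104 full-or-partial $500 increments; reduction = 104 × $15 = $1,560, leaving $2,865.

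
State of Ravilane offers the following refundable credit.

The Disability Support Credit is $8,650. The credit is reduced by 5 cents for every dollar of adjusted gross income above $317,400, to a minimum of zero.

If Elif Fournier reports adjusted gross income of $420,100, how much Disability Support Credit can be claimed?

$3,515

Disability Support Credit: 5% of the $102,700 excess over $317,400 is $5,135; credit = $8,650 − $5,135 = $3,515.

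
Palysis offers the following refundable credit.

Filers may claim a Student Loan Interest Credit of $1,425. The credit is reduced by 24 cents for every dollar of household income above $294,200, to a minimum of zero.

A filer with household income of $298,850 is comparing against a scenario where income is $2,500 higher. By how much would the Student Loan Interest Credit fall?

At $298,850 — 24% of the $4,650 excess over $294,200 is $1,116; credit = $1,425 − $1,116 = $309.
At $301,350 — 24% of the $7,150 excess over $294,200 is $1,716 ≥ base, so the credit is $0.
Lost: $309 − $0 = $309.

$309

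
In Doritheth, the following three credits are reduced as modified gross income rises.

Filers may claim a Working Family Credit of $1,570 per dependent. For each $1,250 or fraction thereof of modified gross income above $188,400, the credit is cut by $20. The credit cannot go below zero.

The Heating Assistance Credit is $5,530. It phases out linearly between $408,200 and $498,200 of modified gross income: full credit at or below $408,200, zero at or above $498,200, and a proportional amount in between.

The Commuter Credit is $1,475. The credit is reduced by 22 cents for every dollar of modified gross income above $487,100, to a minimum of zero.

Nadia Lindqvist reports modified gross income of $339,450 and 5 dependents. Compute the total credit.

$12,435

Working Family Credit: base = 5 × $1,570 = $7,850. income exceeds $188,400 by $151,050, which is 121 full-or-partial $1,250 increments; reduction = 121 × $20 = $2,420, leaving $5,430.
Heating Assistance Credit: $339,450 is at or below the $408,200 threshold, so the full $5,530 applies.
Commuter Credit: $339,450 is at or below the $487,100 threshold, so the full $1,475 applies.
Total: $5,430 + $5,530 + $1,475 = $12,435.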